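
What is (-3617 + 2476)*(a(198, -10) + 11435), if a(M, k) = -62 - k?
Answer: -12988003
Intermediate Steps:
(-3617 + 2476)*(a(198, -10) + 11435) = (-3617 + 2476)*((-62 - 1*(-10)) + 11435) = -1141*((-62 + 10) + 11435) = -1141*(-52 + 11435) = -1141*11383 = -12988003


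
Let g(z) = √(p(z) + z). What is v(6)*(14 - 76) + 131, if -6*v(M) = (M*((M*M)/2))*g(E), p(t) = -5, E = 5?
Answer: 131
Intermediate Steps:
g(z) = √(-5 + z)
v(M) = 0 (v(M) = -M*((M*M)/2)*√(-5 + 5)/6 = -M*(M²*(½))*√0/6 = -M*(M²/2)*0/6 = -M³/2*0/6 = -⅙*0 = 0)
v(6)*(14 - 76) + 131 = 0*(14 - 76) + 131 = 0*(-62) + 131 = 0 + 131 = 131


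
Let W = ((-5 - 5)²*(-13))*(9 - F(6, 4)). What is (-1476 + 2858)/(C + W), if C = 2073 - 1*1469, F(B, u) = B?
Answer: -691/1648 ≈ -0.41930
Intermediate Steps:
W = -3900 (W = ((-5 - 5)²*(-13))*(9 - 1*6) = ((-10)²*(-13))*(9 - 6) = (100*(-13))*3 = -1300*3 = -3900)
C = 604 (C = 2073 - 1469 = 604)
(-1476 + 2858)/(C + W) = (-1476 + 2858)/(604 - 3900) = 1382/(-3296) = 1382*(-1/3296) = -691/1648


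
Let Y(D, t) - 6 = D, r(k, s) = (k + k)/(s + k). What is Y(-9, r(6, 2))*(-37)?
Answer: 111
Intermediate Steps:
r(k, s) = 2*k/(k + s) (r(k, s) = (2*k)/(k + s) = 2*k/(k + s))
Y(D, t) = 6 + D
Y(-9, r(6, 2))*(-37) = (6 - 9)*(-37) = -3*(-37) = 111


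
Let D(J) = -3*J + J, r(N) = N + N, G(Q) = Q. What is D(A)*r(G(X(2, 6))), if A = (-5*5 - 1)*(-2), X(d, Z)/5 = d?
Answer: -2080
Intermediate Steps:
X(d, Z) = 5*d
r(N) = 2*N
A = 52 (A = (-25 - 1)*(-2) = -26*(-2) = 52)
D(J) = -2*J
D(A)*r(G(X(2, 6))) = (-2*52)*(2*(5*2)) = -208*10 = -104*20 = -2080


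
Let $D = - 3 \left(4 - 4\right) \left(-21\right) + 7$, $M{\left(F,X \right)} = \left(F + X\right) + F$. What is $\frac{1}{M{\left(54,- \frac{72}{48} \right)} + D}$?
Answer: $\frac{2}{227} \approx 0.0088106$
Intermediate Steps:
$M{\left(F,X \right)} = X + 2 F$
$D = 7$ ($D = \left(-3\right) 0 \left(-21\right) + 7 = 0 \left(-21\right) + 7 = 0 + 7 = 7$)
$\frac{1}{M{\left(54,- \frac{72}{48} \right)} + D} = \frac{1}{\left(- \frac{72}{48} + 2 \cdot 54\right) + 7} = \frac{1}{\left(\left(-72\right) \frac{1}{48} + 108\right) + 7} = \frac{1}{\left(- \frac{3}{2} + 108\right) + 7} = \frac{1}{\frac{213}{2} + 7} = \frac{1}{\frac{227}{2}} = \frac{2}{227}$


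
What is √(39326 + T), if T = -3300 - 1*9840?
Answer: √26186 ≈ 161.82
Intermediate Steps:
T = -13140 (T = -3300 - 9840 = -13140)
√(39326 + T) = √(39326 - 13140) = √26186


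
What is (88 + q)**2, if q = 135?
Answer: 49729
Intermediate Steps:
(88 + q)**2 = (88 + 135)**2 = 223**2 = 49729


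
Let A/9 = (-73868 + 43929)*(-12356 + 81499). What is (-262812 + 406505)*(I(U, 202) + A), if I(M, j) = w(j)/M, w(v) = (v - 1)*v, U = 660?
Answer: -26770940524509169/10 ≈ -2.6771e+15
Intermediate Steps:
w(v) = v*(-1 + v) (w(v) = (-1 + v)*v = v*(-1 + v))
I(M, j) = j*(-1 + j)/M (I(M, j) = (j*(-1 + j))/M = j*(-1 + j)/M)
A = -18630650493 (A = 9*((-73868 + 43929)*(-12356 + 81499)) = 9*(-29939*69143) = 9*(-2070072277) = -18630650493)
(-262812 + 406505)*(I(U, 202) + A) = (-262812 + 406505)*(202*(-1 + 202)/660 - 18630650493) = 143693*(202*(1/660)*201 - 18630650493) = 143693*(6767/110 - 18630650493) = 143693*(-2049371547463/110) = -26770940524509169/10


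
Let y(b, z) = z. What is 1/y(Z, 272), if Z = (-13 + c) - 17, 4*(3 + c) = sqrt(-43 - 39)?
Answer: 1/272 ≈ 0.0036765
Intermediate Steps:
c = -3 + I*sqrt(82)/4 (c = -3 + sqrt(-43 - 39)/4 = -3 + sqrt(-82)/4 = -3 + (I*sqrt(82))/4 = -3 + I*sqrt(82)/4 ≈ -3.0 + 2.2638*I)
Z = -33 + I*sqrt(82)/4 (Z = (-13 + (-3 + I*sqrt(82)/4)) - 17 = (-16 + I*sqrt(82)/4) - 17 = -33 + I*sqrt(82)/4 ≈ -33.0 + 2.2638*I)
1/y(Z, 272) = 1/272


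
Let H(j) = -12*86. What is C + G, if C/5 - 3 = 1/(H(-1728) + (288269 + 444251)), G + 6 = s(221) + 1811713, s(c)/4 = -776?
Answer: 1322982363589/731488 ≈ 1.8086e+6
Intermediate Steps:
s(c) = -3104 (s(c) = 4*(-776) = -3104)
H(j) = -1032
G = 1808603 (G = -6 + (-3104 + 1811713) = -6 + 1808609 = 1808603)
C = 10972325/731488 (C = 15 + 5/(-1032 + (288269 + 444251)) = 15 + 5/(-1032 + 732520) = 15 + 5/731488 = 10972325/731488 ≈ 15.000)
C + G = 10972325/731488 + 1808603 = 1322982363589/731488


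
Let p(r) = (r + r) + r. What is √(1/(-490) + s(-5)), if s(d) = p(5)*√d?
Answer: √(-10 + 73500*I*√5)/70 ≈ 4.0951 + 4.0953*I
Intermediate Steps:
p(r) = 3*r (p(r) = 2*r + r = 3*r)
s(d) = 15*√d (s(d) = (3*5)*√d = 15*√d)
√(1/(-490) + s(-5)) = √(1/(-490) + 15*√(-5)) = √(-1/490 + 15*(I*√5)) = √(-1/490 + 15*I*√5)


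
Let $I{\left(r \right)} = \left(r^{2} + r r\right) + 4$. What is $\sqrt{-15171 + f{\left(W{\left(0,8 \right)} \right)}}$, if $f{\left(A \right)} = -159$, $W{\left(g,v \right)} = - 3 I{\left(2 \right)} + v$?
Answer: $i \sqrt{15330} \approx 123.81 i$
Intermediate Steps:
$I{\left(r \right)} = 4 + 2 r^{2}$ ($I{\left(r \right)} = \left(r^{2} + r^{2}\right) + 4 = 2 r^{2} + 4 = 4 + 2 r^{2}$)
$W{\left(g,v \right)} = -36 + v$ ($W{\left(g,v \right)} = - 3 \left(4 + 2 \cdot 2^{2}\right) + v = - 3 \left(4 + 2 \cdot 4\right) + v = - 3 \left(4 + 8\right) + v = \left(-3\right) 12 + v = -36 + v$)
$\sqrt{-15171 + f{\left(W{\left(0,8 \right)} \right)}} = \sqrt{-15171 - 159} = \sqrt{-15330} = i \sqrt{15330}$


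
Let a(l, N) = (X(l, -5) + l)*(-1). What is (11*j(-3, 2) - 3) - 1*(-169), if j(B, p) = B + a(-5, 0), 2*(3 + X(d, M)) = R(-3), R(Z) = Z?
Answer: 475/2 ≈ 237.50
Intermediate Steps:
X(d, M) = -9/2 (X(d, M) = -3 + (½)*(-3) = -3 - 3/2 = -9/2)
a(l, N) = 9/2 - l (a(l, N) = (-9/2 + l)*(-1) = 9/2 - l)
j(B, p) = 19/2 + B (j(B, p) = B + (9/2 - 1*(-5)) = B + (9/2 + 5) = B + 19/2 = 19/2 + B)
(11*j(-3, 2) - 3) - 1*(-169) = (11*(19/2 - 3) - 3) - 1*(-169) = (11*(13/2) - 3) + 169 = (143/2 - 3) + 169 = 137/2 + 169 = 475/2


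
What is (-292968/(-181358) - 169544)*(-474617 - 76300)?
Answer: 8469761537978964/90679 ≈ 9.3404e+10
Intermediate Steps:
(-292968/(-181358) - 169544)*(-474617 - 76300) = (-292968*(-1/181358) - 169544)*(-550917) = (146484/90679 - 169544)*(-550917) = -15373933892/90679*(-550917) = 8469761537978964/90679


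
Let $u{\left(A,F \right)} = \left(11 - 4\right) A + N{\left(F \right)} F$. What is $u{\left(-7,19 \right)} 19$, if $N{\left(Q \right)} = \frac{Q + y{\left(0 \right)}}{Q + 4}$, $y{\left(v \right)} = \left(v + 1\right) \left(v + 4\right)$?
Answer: $-570$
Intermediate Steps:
$y{\left(v \right)} = \left(1 + v\right) \left(4 + v\right)$
$N{\left(Q \right)} = 1$ ($N{\left(Q \right)} = \frac{Q + \left(4 + 0^{2} + 5 \cdot 0\right)}{Q + 4} = \frac{Q + \left(4 + 0 + 0\right)}{4 + Q} = \frac{Q + 4}{4 + Q} = \frac{4 + Q}{4 + Q} = 1$)
$u{\left(A,F \right)} = F + 7 A$ ($u{\left(A,F \right)} = \left(11 - 4\right) A + 1 F = \left(11 - 4\right) A + F = 7 A + F = F + 7 A$)
$u{\left(-7,19 \right)} 19 = \left(19 + 7 \left(-7\right)\right) 19 = \left(19 - 49\right) 19 = \left(-30\right) 19 = -570$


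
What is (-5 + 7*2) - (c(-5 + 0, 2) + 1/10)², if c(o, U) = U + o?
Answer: 59/100 ≈ 0.59000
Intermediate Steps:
(-5 + 7*2) - (c(-5 + 0, 2) + 1/10)² = (-5 + 7*2) - ((2 + (-5 + 0)) + 1/10)² = (-5 + 14) - ((2 - 5) + ⅒)² = 9 - (-3 + ⅒)² = 9 - (-29/10)² = 9 - 1*841/100 = 9 - 841/100 = 59/100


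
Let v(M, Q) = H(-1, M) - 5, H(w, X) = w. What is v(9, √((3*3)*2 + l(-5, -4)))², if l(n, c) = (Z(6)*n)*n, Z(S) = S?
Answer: 36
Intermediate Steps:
l(n, c) = 6*n² (l(n, c) = (6*n)*n = 6*n²)
v(M, Q) = -6 (v(M, Q) = -1 - 5 = -6)
v(9, √((3*3)*2 + l(-5, -4)))² = (-6)² = 36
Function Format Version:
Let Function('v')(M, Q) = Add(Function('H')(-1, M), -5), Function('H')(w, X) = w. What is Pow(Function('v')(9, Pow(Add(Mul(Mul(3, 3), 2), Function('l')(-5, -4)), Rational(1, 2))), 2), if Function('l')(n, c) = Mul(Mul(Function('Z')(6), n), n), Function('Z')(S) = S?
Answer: 36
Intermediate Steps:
Function('l')(n, c) = Mul(6, Pow(n, 2)) (Function('l')(n, c) = Mul(Mul(6, n), n) = Mul(6, Pow(n, 2)))
Function('v')(M, Q) = -6 (Function('v')(M, Q) = Add(-1, -5) = -6)
Pow(Function('v')(9, Pow(Add(Mul(Mul(3, 3), 2), Function('l')(-5, -4)), Rational(1, 2))), 2) = Pow(-6, 2) = 36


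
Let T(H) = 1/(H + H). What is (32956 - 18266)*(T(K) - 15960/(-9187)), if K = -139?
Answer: 32521405085/1276993 ≈ 25467.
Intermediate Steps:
T(H) = 1/(2*H)
(32956 - 18266)*(T(K) - 15960/(-9187)) = (32956 - 18266)*((1/2)/(-139) - 15960/(-9187)) = 14690*((1/2)*(-1/139) - 15960*(-1/9187)) = 14690*(-1/278 + 15960/9187) = 14690*(4427693/2553986) = 32521405085/1276993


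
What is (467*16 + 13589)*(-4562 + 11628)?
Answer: 148817026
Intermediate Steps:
(467*16 + 13589)*(-4562 + 11628) = (7472 + 13589)*7066 = 21061*7066 = 148817026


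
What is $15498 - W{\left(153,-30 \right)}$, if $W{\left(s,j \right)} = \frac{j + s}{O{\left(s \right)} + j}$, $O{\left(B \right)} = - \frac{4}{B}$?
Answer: $\frac{71216631}{4594} \approx 15502.0$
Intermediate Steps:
$W{\left(s,j \right)} = \frac{j + s}{j - \frac{4}{s}}$ ($W{\left(s,j \right)} = \frac{j + s}{- \frac{4}{s} + j} = \frac{j + s}{j - \frac{4}{s}}$)
$15498 - W{\left(153,-30 \right)} = 15498 - \frac{153 \left(-30 + 153\right)}{-4 - 4590} = 15498 - 153 \frac{1}{-4 - 4590} \cdot 123 = 15498 - 153 \frac{1}{-4594} \cdot 123 = 15498 - 153 \left(- \frac{1}{4594}\right) 123 = 15498 - - \frac{18819}{4594} = 15498 + \frac{18819}{4594} = \frac{71216631}{4594}$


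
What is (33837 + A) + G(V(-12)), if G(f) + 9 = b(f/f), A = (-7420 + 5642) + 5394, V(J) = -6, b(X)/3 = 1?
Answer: 37447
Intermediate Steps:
b(X) = 3 (b(X) = 3*1 = 3)
A = 3616 (A = -1778 + 5394 = 3616)
G(f) = -6 (G(f) = -9 + 3 = -6)
(33837 + A) + G(V(-12)) = (33837 + 3616) - 6 = 37453 - 6 = 37447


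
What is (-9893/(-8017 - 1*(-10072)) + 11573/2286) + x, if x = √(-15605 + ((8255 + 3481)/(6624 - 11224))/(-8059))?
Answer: 389039/1565910 + I*√13403609185372406/926785 ≈ 0.24844 + 124.92*I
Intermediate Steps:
x = I*√13403609185372406/926785 (x = √(-15605 + (11736/(-4600))*(-1/8059)) = √(-15605 + (11736*(-1/4600))*(-1/8059)) = √(-15605 - 1467/575*(-1/8059)) = √(-15605 + 1467/4633925) = √(-72312398158/4633925) = I*√13403609185372406/926785 ≈ 124.92*I)
(-9893/(-8017 - 1*(-10072)) + 11573/2286) + x = (-9893/(-8017 - 1*(-10072)) + 11573/2286) + I*√13403609185372406/926785 = (-9893/(-8017 + 10072) + 11573*(1/2286)) + I*√13403609185372406/926785 = (-9893/2055 + 11573/2286) + I*√13403609185372406/926785 = 389039/1565910 + I*√13403609185372406/926785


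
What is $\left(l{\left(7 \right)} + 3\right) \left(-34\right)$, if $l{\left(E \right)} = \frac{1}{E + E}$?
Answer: $- \frac{731}{7} \approx -104.43$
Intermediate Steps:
$l{\left(E \right)} = \frac{1}{2 E}$
$\left(l{\left(7 \right)} + 3\right) \left(-34\right) = \left(\frac{1}{2 \cdot 7} + 3\right) \left(-34\right) = \left(\frac{1}{2} \cdot \frac{1}{7} + 3\right) \left(-34\right) = \left(\frac{1}{14} + 3\right) \left(-34\right) = \frac{43}{14} \left(-34\right) = - \frac{731}{7}$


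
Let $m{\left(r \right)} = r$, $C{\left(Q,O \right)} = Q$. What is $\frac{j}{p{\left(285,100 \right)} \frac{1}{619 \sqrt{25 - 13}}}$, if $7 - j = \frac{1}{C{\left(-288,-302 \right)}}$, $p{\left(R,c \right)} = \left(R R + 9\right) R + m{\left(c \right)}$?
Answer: $\frac{1248523 \sqrt{3}}{3333857760} \approx 0.00064865$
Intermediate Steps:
$p{\left(R,c \right)} = c + R \left(9 + R^{2}\right)$ ($p{\left(R,c \right)} = \left(R R + 9\right) R + c = \left(R^{2} + 9\right) R + c = \left(9 + R^{2}\right) R + c = R \left(9 + R^{2}\right) + c = c + R \left(9 + R^{2}\right)$)
$j = \frac{2017}{288}$ ($j = 7 - \frac{1}{-288} = 7 - - \frac{1}{288} = 7 + \frac{1}{288} = \frac{2017}{288} \approx 7.0035$)
$\frac{j}{p{\left(285,100 \right)} \frac{1}{619 \sqrt{25 - 13}}} = \frac{2017}{288 \frac{100 + 285^{3} + 9 \cdot 285}{619 \sqrt{25 - 13}}} = \frac{2017}{288 \frac{100 + 23149125 + 2565}{619 \sqrt{12}}} = \frac{2017}{288 \frac{23151790}{619 \cdot 2 \sqrt{3}}} = \frac{2017}{288 \frac{23151790}{1238 \sqrt{3}}} = \frac{2017}{288 \cdot 23151790 \frac{\sqrt{3}}{3714}} = \frac{2017}{288 \frac{11575895 \sqrt{3}}{1857}} = \frac{2017 \frac{619 \sqrt{3}}{11575895}}{288} = \frac{1248523 \sqrt{3}}{3333857760}$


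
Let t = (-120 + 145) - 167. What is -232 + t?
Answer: -374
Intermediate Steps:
t = -142 (t = 25 - 167 = -142)
-232 + t = -232 - 142 = -374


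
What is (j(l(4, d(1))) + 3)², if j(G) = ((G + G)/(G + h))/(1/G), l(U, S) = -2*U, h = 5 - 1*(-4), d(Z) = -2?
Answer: 17161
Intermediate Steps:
h = 9 (h = 5 + 4 = 9)
j(G) = 2*G²/(9 + G) (j(G) = ((G + G)/(G + 9))/(1/G) = ((2*G)/(9 + G))*G = (2*G/(9 + G))*G = 2*G²/(9 + G))
(j(l(4, d(1))) + 3)² = (2*(-2*4)²/(9 - 2*4) + 3)² = (2*(-8)²/(9 - 8) + 3)² = (2*64/1 + 3)² = (2*64*1 + 3)² = (128 + 3)² = 131² = 17161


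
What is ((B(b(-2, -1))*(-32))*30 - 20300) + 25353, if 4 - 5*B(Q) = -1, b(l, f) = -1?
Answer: 4093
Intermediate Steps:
B(Q) = 1 (B(Q) = ⅘ - ⅕*(-1) = ⅘ + ⅕ = 1)
((B(b(-2, -1))*(-32))*30 - 20300) + 25353 = ((1*(-32))*30 - 20300) + 25353 = (-32*30 - 20300) + 25353 = (-960 - 20300) + 25353 = -21260 + 25353 = 4093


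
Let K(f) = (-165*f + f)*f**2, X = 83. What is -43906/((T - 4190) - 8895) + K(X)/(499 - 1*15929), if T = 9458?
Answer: 170396193608/27982305 ≈ 6089.4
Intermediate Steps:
K(f) = -164*f**3 (K(f) = (-164*f)*f**2 = -164*f**3)
-43906/((T - 4190) - 8895) + K(X)/(499 - 1*15929) = -43906/((9458 - 4190) - 8895) + (-164*83**3)/(499 - 1*15929) = -43906/(5268 - 8895) + (-164*571787)/(499 - 15929) = -43906/(-3627) - 93773068/(-15430) = -43906*(-1/3627) - 93773068*(-1/15430) = 43906/3627 + 46886534/7715 = 170396193608/27982305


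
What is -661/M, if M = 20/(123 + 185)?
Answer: -50897/5 ≈ -10179.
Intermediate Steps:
M = 5/77 (M = 20/308 = 20*(1/308) = 5/77 ≈ 0.064935)
-661/M = -661/5/77 = -661*77/5 = -50897/5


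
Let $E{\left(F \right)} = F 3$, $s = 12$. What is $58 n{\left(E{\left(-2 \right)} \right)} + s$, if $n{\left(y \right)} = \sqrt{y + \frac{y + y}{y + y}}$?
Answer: $12 + 58 i \sqrt{5} \approx 12.0 + 129.69 i$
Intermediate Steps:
$E{\left(F \right)} = 3 F$
$n{\left(y \right)} = \sqrt{1 + y}$ ($n{\left(y \right)} = \sqrt{y + \frac{2 y}{2 y}} = \sqrt{y + 2 y \frac{1}{2 y}} = \sqrt{y + 1} = \sqrt{1 + y}$)
$58 n{\left(E{\left(-2 \right)} \right)} + s = 58 \sqrt{1 + 3 \left(-2\right)} + 12 = 58 \sqrt{1 - 6} + 12 = 58 \sqrt{-5} + 12 = 58 i \sqrt{5} + 12 = 12 + 58 i \sqrt{5}$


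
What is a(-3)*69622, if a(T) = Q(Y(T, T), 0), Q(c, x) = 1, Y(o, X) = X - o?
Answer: 69622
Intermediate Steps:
a(T) = 1
a(-3)*69622 = 1*69622 = 69622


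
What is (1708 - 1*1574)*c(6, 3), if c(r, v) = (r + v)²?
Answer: 10854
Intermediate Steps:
(1708 - 1*1574)*c(6, 3) = (1708 - 1*1574)*(6 + 3)² = (1708 - 1574)*9² = 134*81 = 10854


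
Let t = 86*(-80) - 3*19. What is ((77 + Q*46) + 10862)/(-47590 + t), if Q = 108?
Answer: -15907/54527 ≈ -0.29173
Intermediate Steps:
t = -6937 (t = -6880 - 57 = -6937)
((77 + Q*46) + 10862)/(-47590 + t) = ((77 + 108*46) + 10862)/(-47590 - 6937) = ((77 + 4968) + 10862)/(-54527) = (5045 + 10862)*(-1/54527) = 15907*(-1/54527) = -15907/54527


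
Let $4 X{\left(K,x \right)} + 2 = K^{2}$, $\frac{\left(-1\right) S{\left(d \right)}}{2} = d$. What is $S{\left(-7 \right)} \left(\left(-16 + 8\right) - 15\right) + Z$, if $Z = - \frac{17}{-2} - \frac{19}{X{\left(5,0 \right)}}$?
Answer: $- \frac{14573}{46} \approx -316.8$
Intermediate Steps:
$S{\left(d \right)} = - 2 d$
$X{\left(K,x \right)} = - \frac{1}{2} + \frac{K^{2}}{4}$
$Z = \frac{239}{46}$ ($Z = - \frac{17}{-2} - \frac{19}{- \frac{1}{2} + \frac{5^{2}}{4}} = \left(-17\right) \left(- \frac{1}{2}\right) - \frac{19}{- \frac{1}{2} + \frac{1}{4} \cdot 25} = \frac{17}{2} - \frac{19}{- \frac{1}{2} + \frac{25}{4}} = \frac{17}{2} - \frac{19}{\frac{23}{4}} = \frac{17}{2} - \frac{76}{23} = \frac{239}{46} \approx 5.1956$)
$S{\left(-7 \right)} \left(\left(-16 + 8\right) - 15\right) + Z = \left(-2\right) \left(-7\right) \left(\left(-16 + 8\right) - 15\right) + \frac{239}{46} = 14 \left(-8 - 15\right) + \frac{239}{46} = 14 \left(-23\right) + \frac{239}{46} = -322 + \frac{239}{46} = - \frac{14573}{46}$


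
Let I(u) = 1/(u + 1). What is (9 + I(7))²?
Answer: 5329/64 ≈ 83.266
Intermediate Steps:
I(u) = 1/(1 + u)
(9 + I(7))² = (9 + 1/(1 + 7))² = (9 + 1/8)² = (9 + ⅛)² = (73/8)² = 5329/64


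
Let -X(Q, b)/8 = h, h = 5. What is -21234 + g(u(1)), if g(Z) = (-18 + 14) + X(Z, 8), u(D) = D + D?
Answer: -21278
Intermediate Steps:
X(Q, b) = -40 (X(Q, b) = -8*5 = -40)
u(D) = 2*D
g(Z) = -44 (g(Z) = (-18 + 14) - 40 = -4 - 40 = -44)
-21234 + g(u(1)) = -21234 - 44 = -21278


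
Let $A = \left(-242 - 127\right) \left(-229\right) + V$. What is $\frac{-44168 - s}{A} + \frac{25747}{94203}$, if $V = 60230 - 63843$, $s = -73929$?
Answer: $\frac{4886198819}{7619892264} \approx 0.64124$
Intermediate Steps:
$V = -3613$ ($V = 60230 - 63843 = -3613$)
$A = 80888$ ($A = \left(-242 - 127\right) \left(-229\right) - 3613 = \left(-369\right) \left(-229\right) - 3613 = 84501 - 3613 = 80888$)
$\frac{-44168 - s}{A} + \frac{25747}{94203} = \frac{-44168 - -73929}{80888} + \frac{25747}{94203} = \left(-44168 + 73929\right) \frac{1}{80888} + 25747 \cdot \frac{1}{94203} = 29761 \cdot \frac{1}{80888} + \frac{25747}{94203} = \frac{29761}{80888} + \frac{25747}{94203} = \frac{4886198819}{7619892264}$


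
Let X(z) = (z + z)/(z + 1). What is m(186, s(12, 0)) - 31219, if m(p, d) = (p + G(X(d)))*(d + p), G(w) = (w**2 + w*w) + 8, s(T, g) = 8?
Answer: 619105/81 ≈ 7643.3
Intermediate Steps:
X(z) = 2*z/(1 + z) (X(z) = (2*z)/(1 + z) = 2*z/(1 + z))
G(w) = 8 + 2*w**2 (G(w) = (w**2 + w**2) + 8 = 2*w**2 + 8 = 8 + 2*w**2)
m(p, d) = (d + p)*(8 + p + 8*d**2/(1 + d)**2) (m(p, d) = (p + (8 + 2*(2*d/(1 + d))**2))*(d + p) = (p + (8 + 2*(4*d**2/(1 + d)**2)))*(d + p) = (p + (8 + 8*d**2/(1 + d)**2))*(d + p) = (8 + p + 8*d**2/(1 + d)**2)*(d + p) = (d + p)*(8 + p + 8*d**2/(1 + d)**2))
m(186, s(12, 0)) - 31219 = (186**2 + 8*8 + 8*186 + 8*186 + 8*8**3/(1 + 8)**2 + 8*186*8**2/(1 + 8)**2) - 31219 = (34596 + 64 + 1488 + 1488 + 8*512/9**2 + 8*186*64/9**2) - 31219 = (34596 + 64 + 1488 + 1488 + 8*512*(1/81) + 8*186*64*(1/81)) - 31219 = (34596 + 64 + 1488 + 1488 + 4096/81 + 31744/27) - 31219 = 3147844/81 - 31219 = 619105/81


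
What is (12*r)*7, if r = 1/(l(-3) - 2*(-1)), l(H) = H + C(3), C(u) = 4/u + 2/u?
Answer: 84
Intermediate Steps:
C(u) = 6/u
l(H) = 2 + H (l(H) = H + 6/3 = H + 6*(⅓) = H + 2 = 2 + H)
r = 1 (r = 1/((2 - 3) - 2*(-1)) = 1/(-1 + 2) = 1/1 = 1)
(12*r)*7 = (12*1)*7 = 12*7 = 84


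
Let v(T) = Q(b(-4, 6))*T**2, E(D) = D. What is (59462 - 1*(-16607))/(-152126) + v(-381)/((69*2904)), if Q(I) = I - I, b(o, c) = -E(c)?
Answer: -76069/152126 ≈ -0.50004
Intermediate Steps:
b(o, c) = -c
Q(I) = 0
v(T) = 0 (v(T) = 0*T**2 = 0)
(59462 - 1*(-16607))/(-152126) + v(-381)/((69*2904)) = (59462 - 1*(-16607))/(-152126) + 0/((69*2904)) = (59462 + 16607)*(-1/152126) + 0/200376 = 76069*(-1/152126) + 0*(1/200376) = -76069/152126 + 0 = -76069/152126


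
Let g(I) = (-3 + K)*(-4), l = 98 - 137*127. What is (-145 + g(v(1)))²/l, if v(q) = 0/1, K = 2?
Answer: -6627/5767 ≈ -1.1491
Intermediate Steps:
l = -17301 (l = 98 - 17399 = -17301)
v(q) = 0 (v(q) = 0*1 = 0)
g(I) = 4 (g(I) = (-3 + 2)*(-4) = -1*(-4) = 4)
(-145 + g(v(1)))²/l = (-145 + 4)²/(-17301) = (-141)²*(-1/17301) = 19881*(-1/17301) = -6627/5767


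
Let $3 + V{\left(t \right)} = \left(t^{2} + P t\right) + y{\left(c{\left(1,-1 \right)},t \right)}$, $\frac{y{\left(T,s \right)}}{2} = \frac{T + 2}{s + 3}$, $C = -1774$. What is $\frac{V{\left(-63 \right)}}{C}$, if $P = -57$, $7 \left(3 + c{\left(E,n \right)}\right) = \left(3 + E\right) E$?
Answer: $- \frac{528991}{124180} \approx -4.2599$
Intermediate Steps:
$c{\left(E,n \right)} = -3 + \frac{E \left(3 + E\right)}{7}$ ($c{\left(E,n \right)} = -3 + \frac{\left(3 + E\right) E}{7} = -3 + \frac{E \left(3 + E\right)}{7}$)
$y{\left(T,s \right)} = \frac{2 \left(2 + T\right)}{3 + s}$ ($y{\left(T,s \right)} = 2 \frac{T + 2}{s + 3} = 2 \frac{2 + T}{3 + s} = \frac{2 \left(2 + T\right)}{3 + s}$)
$V{\left(t \right)} = -3 + t^{2} - 57 t - \frac{6}{7 \left(3 + t\right)}$ ($V{\left(t \right)} = -3 + \left(\left(t^{2} - 57 t\right) + \frac{2 \left(2 + \left(-3 + \frac{1^{2}}{7} + \frac{3}{7} \cdot 1\right)\right)}{3 + t}\right) = -3 + \left(\left(t^{2} - 57 t\right) + \frac{2 \left(2 + \left(-3 + \frac{1}{7} \cdot 1 + \frac{3}{7}\right)\right)}{3 + t}\right) = -3 + \left(\left(t^{2} - 57 t\right) + \frac{2 \left(2 + \left(-3 + \frac{1}{7} + \frac{3}{7}\right)\right)}{3 + t}\right) = -3 + \left(\left(t^{2} - 57 t\right) + \frac{2 \left(2 - \frac{17}{7}\right)}{3 + t}\right) = -3 + \left(\left(t^{2} - 57 t\right) + 2 \frac{1}{3 + t} \left(- \frac{3}{7}\right)\right) = -3 - \left(- t^{2} + 57 t + \frac{6}{7 \left(3 + t\right)}\right) = -3 + t^{2} - 57 t - \frac{6}{7 \left(3 + t\right)}$)
$\frac{V{\left(-63 \right)}}{C} = \frac{\frac{1}{3 - 63} \left(- \frac{6}{7} + \left(3 - 63\right) \left(-3 + \left(-63\right)^{2} - -3591\right)\right)}{-1774} = \frac{- \frac{6}{7} - 60 \left(-3 + 3969 + 3591\right)}{-60} \left(- \frac{1}{1774}\right) = - \frac{- \frac{6}{7} - 453420}{60} \left(- \frac{1}{1774}\right) = \left(- \frac{1}{60}\right) \left(- \frac{3173946}{7}\right) \left(- \frac{1}{1774}\right) = \frac{528991}{70} \left(- \frac{1}{1774}\right) = - \frac{528991}{124180}$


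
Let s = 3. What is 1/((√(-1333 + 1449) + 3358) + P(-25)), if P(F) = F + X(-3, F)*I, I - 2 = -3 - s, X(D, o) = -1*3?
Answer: 3345/11188909 - 2*√29/11188909 ≈ 0.00029799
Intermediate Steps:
X(D, o) = -3
I = -4 (I = 2 + (-3 - 1*3) = 2 + (-3 - 3) = 2 - 6 = -4)
P(F) = 12 + F (P(F) = F - 3*(-4) = F + 12 = 12 + F)
1/((√(-1333 + 1449) + 3358) + P(-25)) = 1/((√(-1333 + 1449) + 3358) + (12 - 25)) = 1/((√116 + 3358) - 13) = 1/((2*√29 + 3358) - 13) = 1/((3358 + 2*√29) - 13) = 1/(3345 + 2*√29)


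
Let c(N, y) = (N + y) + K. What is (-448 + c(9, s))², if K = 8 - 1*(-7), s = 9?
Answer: 172225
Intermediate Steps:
K = 15 (K = 8 + 7 = 15)
c(N, y) = 15 + N + y (c(N, y) = (N + y) + 15 = 15 + N + y)
(-448 + c(9, s))² = (-448 + (15 + 9 + 9))² = (-448 + 33)² = (-415)² = 172225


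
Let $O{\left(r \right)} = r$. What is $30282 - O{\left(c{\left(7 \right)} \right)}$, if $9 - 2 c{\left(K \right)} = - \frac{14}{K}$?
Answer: $\frac{60553}{2} \approx 30277.0$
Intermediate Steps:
$c{\left(K \right)} = \frac{9}{2} + \frac{7}{K}$ ($c{\left(K \right)} = \frac{9}{2} - \frac{\left(-14\right) \frac{1}{K}}{2} = \frac{9}{2} + \frac{7}{K}$)
$30282 - O{\left(c{\left(7 \right)} \right)} = 30282 - \left(\frac{9}{2} + \frac{7}{7}\right) = 30282 - \left(\frac{9}{2} + 7 \cdot \frac{1}{7}\right) = 30282 - \left(\frac{9}{2} + 1\right) = 30282 - \frac{11}{2} = \frac{60553}{2}$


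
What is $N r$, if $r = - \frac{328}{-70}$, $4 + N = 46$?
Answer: $\frac{984}{5} \approx 196.8$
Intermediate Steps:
$N = 42$ ($N = -4 + 46 = 42$)
$r = \frac{164}{35}$ ($r = \left(-328\right) \left(- \frac{1}{70}\right) = \frac{164}{35} \approx 4.6857$)
$N r = 42 \cdot \frac{164}{35} = \frac{984}{5}$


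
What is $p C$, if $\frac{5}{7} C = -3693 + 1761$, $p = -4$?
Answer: $\frac{54096}{5} \approx 10819.0$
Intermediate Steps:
$C = - \frac{13524}{5}$ ($C = \frac{7 \left(-3693 + 1761\right)}{5} = \frac{7}{5} \left(-1932\right) = - \frac{13524}{5} \approx -2704.8$)
$p C = \left(-4\right) \left(- \frac{13524}{5}\right) = \frac{54096}{5}$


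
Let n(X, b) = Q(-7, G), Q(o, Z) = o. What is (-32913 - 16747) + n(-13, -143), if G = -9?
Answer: -49667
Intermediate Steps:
n(X, b) = -7
(-32913 - 16747) + n(-13, -143) = (-32913 - 16747) - 7 = -49660 - 7 = -49667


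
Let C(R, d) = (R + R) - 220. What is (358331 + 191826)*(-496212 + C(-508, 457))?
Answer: -273674499336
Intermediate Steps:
C(R, d) = -220 + 2*R (C(R, d) = 2*R - 220 = -220 + 2*R)
(358331 + 191826)*(-496212 + C(-508, 457)) = (358331 + 191826)*(-496212 + (-220 + 2*(-508))) = 550157*(-496212 + (-220 - 1016)) = 550157*(-496212 - 1236) = 550157*(-497448) = -273674499336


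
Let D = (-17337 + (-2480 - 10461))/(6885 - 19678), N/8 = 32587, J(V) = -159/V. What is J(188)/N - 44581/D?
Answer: -13976049402258893/741975227872 ≈ -18836.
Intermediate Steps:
N = 260696 (N = 8*32587 = 260696)
D = 30278/12793 (D = (-17337 - 12941)/(-12793) = -30278*(-1/12793) = 30278/12793 ≈ 2.3668)
J(188)/N - 44581/D = -159/188/260696 - 44581/30278/12793 = -159*1/188*(1/260696) - 44581*12793/30278 = -159/188*1/260696 - 570324733/30278 = -159/49010848 - 570324733/30278 = -13976049402258893/741975227872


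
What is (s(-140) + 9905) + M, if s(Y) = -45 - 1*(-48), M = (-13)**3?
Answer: 7711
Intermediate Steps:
M = -2197
s(Y) = 3 (s(Y) = -45 + 48 = 3)
(s(-140) + 9905) + M = (3 + 9905) - 2197 = 9908 - 2197 = 7711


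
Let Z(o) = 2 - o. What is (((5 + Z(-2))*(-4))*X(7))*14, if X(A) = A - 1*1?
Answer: -3024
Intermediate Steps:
X(A) = -1 + A (X(A) = A - 1 = -1 + A)
(((5 + Z(-2))*(-4))*X(7))*14 = (((5 + (2 - 1*(-2)))*(-4))*(-1 + 7))*14 = (((5 + (2 + 2))*(-4))*6)*14 = (((5 + 4)*(-4))*6)*14 = ((9*(-4))*6)*14 = -36*6*14 = -216*14 = -3024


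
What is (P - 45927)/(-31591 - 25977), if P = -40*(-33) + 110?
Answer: 44497/57568 ≈ 0.77295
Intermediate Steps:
P = 1430 (P = 1320 + 110 = 1430)
(P - 45927)/(-31591 - 25977) = (1430 - 45927)/(-31591 - 25977) = -44497/(-57568) = -44497*(-1/57568) = 44497/57568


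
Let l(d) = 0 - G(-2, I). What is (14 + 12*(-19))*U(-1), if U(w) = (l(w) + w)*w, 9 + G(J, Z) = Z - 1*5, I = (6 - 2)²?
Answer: -642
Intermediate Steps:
I = 16 (I = 4² = 16)
G(J, Z) = -14 + Z (G(J, Z) = -9 + (Z - 1*5) = -9 + (Z - 5) = -9 + (-5 + Z) = -14 + Z)
l(d) = -2 (l(d) = 0 - (-14 + 16) = 0 - 1*2 = 0 - 2 = -2)
U(w) = w*(-2 + w) (U(w) = (-2 + w)*w = w*(-2 + w))
(14 + 12*(-19))*U(-1) = (14 + 12*(-19))*(-(-2 - 1)) = (14 - 228)*(-1*(-3)) = -214*3 = -642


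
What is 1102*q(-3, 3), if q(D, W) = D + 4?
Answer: 1102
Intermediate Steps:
q(D, W) = 4 + D
1102*q(-3, 3) = 1102*(4 - 3) = 1102*1 = 1102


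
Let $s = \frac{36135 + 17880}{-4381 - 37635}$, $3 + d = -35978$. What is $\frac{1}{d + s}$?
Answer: $- \frac{3232}{116294747} \approx -2.7791 \cdot 10^{-5}$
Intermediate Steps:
$d = -35981$ ($d = -3 - 35978 = -35981$)
$s = - \frac{4155}{3232}$ ($s = \frac{54015}{-42016} = 54015 \left(- \frac{1}{42016}\right) = - \frac{4155}{3232} \approx -1.2856$)
$\frac{1}{d + s} = \frac{1}{-35981 - \frac{4155}{3232}} = \frac{1}{- \frac{116294747}{3232}} = - \frac{3232}{116294747}$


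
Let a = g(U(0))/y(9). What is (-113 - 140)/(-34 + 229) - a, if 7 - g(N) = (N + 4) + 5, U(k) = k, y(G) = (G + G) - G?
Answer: -629/585 ≈ -1.0752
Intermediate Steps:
y(G) = G (y(G) = 2*G - G = G)
g(N) = -2 - N (g(N) = 7 - ((N + 4) + 5) = 7 - ((4 + N) + 5) = 7 - (9 + N) = 7 + (-9 - N) = -2 - N)
a = -2/9 (a = (-2 - 1*0)/9 = (-2 + 0)*(⅑) = -2*⅑ = -2/9 ≈ -0.22222)
(-113 - 140)/(-34 + 229) - a = (-113 - 140)/(-34 + 229) - 1*(-2/9) = -253/195 + 2/9 = -629/585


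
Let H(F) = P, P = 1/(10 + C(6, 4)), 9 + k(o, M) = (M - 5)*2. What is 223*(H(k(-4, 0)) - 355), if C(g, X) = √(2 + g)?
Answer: -3640475/46 - 223*√2/46 ≈ -79148.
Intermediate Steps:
k(o, M) = -19 + 2*M (k(o, M) = -9 + (M - 5)*2 = -9 + (-5 + M)*2 = -9 + (-10 + 2*M) = -19 + 2*M)
P = 1/(10 + 2*√2) (P = 1/(10 + √(2 + 6)) = 1/(10 + √8) = 1/(10 + 2*√2) ≈ 0.077952)
H(F) = 5/46 - √2/46
223*(H(k(-4, 0)) - 355) = 223*((5/46 - √2/46) - 355) = 223*(-16325/46 - √2/46) = -3640475/46 - 223*√2/46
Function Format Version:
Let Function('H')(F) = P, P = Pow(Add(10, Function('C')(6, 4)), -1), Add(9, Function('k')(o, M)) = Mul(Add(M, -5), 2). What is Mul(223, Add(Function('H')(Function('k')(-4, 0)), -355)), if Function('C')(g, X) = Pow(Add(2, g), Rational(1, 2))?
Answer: Add(Rational(-3640475, 46), Mul(Rational(-223, 46), Pow(2, Rational(1, 2)))) ≈ -79148.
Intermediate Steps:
Function('k')(o, M) = Add(-19, Mul(2, M)) (Function('k')(o, M) = Add(-9, Mul(Add(M, -5), 2)) = Add(-9, Mul(Add(-5, M), 2)) = Add(-9, Add(-10, Mul(2, M))) = Add(-19, Mul(2, M)))
P = Pow(Add(10, Mul(2, Pow(2, Rational(1, 2)))), -1) (P = Pow(Add(10, Pow(Add(2, 6), Rational(1, 2))), -1) = Pow(Add(10, Pow(8, Rational(1, 2))), -1) = Pow(Add(10, Mul(2, Pow(2, Rational(1, 2)))), -1) ≈ 0.077952)
Function('H')(F) = Add(Rational(5, 46), Mul(Rational(-1, 46), Pow(2, Rational(1, 2))))
Mul(223, Add(Function('H')(Function('k')(-4, 0)), -355)) = Mul(223, Add(Add(Rational(5, 46), Mul(Rational(-1, 46), Pow(2, Rational(1, 2)))), -355)) = Mul(223, Add(Rational(-16325, 46), Mul(Rational(-1, 46), Pow(2, Rational(1, 2))))) = Add(Rational(-3640475, 46), Mul(Rational(-223, 46), Pow(2, Rational(1, 2))))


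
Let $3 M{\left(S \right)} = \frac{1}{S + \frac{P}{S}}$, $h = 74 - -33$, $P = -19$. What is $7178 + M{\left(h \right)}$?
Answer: $\frac{246133727}{34290} \approx 7178.0$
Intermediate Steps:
$h = 107$ ($h = 74 + 33 = 107$)
$M{\left(S \right)} = \frac{1}{3 \left(S - \frac{19}{S}\right)}$
$7178 + M{\left(h \right)} = 7178 + \frac{1}{3} \cdot 107 \frac{1}{-19 + 107^{2}} = 7178 + \frac{1}{3} \cdot 107 \frac{1}{-19 + 11449} = 7178 + \frac{1}{3} \cdot 107 \cdot \frac{1}{11430} = 7178 + \frac{107}{34290} = \frac{246133727}{34290}$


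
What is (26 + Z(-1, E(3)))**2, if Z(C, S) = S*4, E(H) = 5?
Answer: 2116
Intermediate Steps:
Z(C, S) = 4*S
(26 + Z(-1, E(3)))**2 = (26 + 4*5)**2 = (26 + 20)**2 = 46**2 = 2116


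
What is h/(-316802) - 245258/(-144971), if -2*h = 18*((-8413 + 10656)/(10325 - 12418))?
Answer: 162619458219611/96125426039006 ≈ 1.6917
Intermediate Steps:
h = 20187/2093 (h = -9*(-8413 + 10656)/(10325 - 12418) = -9*2243/(-2093) = -9*2243*(-1/2093) = -9*(-2243)/2093 = -1/2*(-40374/2093) = 20187/2093 ≈ 9.6450)
h/(-316802) - 245258/(-144971) = (20187/2093)/(-316802) - 245258/(-144971) = (20187/2093)*(-1/316802) - 245258*(-1/144971) = -20187/663066586 + 245258/144971 = 162619458219611/96125426039006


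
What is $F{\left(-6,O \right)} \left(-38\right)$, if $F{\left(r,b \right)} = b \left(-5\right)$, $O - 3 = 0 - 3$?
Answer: $0$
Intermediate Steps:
$O = 0$ ($O = 3 + \left(0 - 3\right) = 3 - 3 = 0$)
$F{\left(r,b \right)} = - 5 b$
$F{\left(-6,O \right)} \left(-38\right) = \left(-5\right) 0 \left(-38\right) = 0 \left(-38\right) = 0$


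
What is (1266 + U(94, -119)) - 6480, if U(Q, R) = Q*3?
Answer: -4932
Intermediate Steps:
U(Q, R) = 3*Q
(1266 + U(94, -119)) - 6480 = (1266 + 3*94) - 6480 = (1266 + 282) - 6480 = 1548 - 6480 = -4932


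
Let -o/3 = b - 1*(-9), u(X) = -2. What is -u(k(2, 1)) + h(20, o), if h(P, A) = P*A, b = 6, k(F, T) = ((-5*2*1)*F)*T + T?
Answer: -898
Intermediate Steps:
k(F, T) = T - 10*F*T (k(F, T) = ((-10*1)*F)*T + T = (-10*F)*T + T = -10*F*T + T = T - 10*F*T)
o = -45 (o = -3*(6 - 1*(-9)) = -3*(6 + 9) = -3*15 = -45)
h(P, A) = A*P
-u(k(2, 1)) + h(20, o) = -1*(-2) - 45*20 = 2 - 900 = -898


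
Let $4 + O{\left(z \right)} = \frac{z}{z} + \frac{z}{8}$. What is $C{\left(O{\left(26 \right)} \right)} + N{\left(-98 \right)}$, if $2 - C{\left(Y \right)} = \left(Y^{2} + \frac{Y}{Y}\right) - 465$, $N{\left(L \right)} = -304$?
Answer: $\frac{2591}{16} \approx 161.94$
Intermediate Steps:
$O{\left(z \right)} = -3 + \frac{z}{8}$ ($O{\left(z \right)} = -4 + \left(\frac{z}{z} + \frac{z}{8}\right) = -4 + \left(1 + z \frac{1}{8}\right) = -4 + \left(1 + \frac{z}{8}\right) = -3 + \frac{z}{8}$)
$C{\left(Y \right)} = 466 - Y^{2}$ ($C{\left(Y \right)} = 2 - \left(\left(Y^{2} + \frac{Y}{Y}\right) - 465\right) = 2 - \left(\left(Y^{2} + 1\right) - 465\right) = 2 - \left(\left(1 + Y^{2}\right) - 465\right) = 2 - \left(-464 + Y^{2}\right) = 466 - Y^{2}$)
$C{\left(O{\left(26 \right)} \right)} + N{\left(-98 \right)} = \left(466 - \left(-3 + \frac{1}{8} \cdot 26\right)^{2}\right) - 304 = \left(466 - \left(-3 + \frac{13}{4}\right)^{2}\right) - 304 = \left(466 - \left(\frac{1}{4}\right)^{2}\right) - 304 = \left(466 - \frac{1}{16}\right) - 304 = \frac{7455}{16} - 304 = \frac{2591}{16}$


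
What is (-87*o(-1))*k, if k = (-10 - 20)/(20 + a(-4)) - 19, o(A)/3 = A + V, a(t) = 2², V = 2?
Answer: 21141/4 ≈ 5285.3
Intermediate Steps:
a(t) = 4
o(A) = 6 + 3*A (o(A) = 3*(A + 2) = 3*(2 + A) = 6 + 3*A)
k = -81/4 (k = (-10 - 20)/(20 + 4) - 19 = -30/24 - 19 = -30*1/24 - 19 = -5/4 - 19 = -81/4 ≈ -20.250)
(-87*o(-1))*k = -87*(6 + 3*(-1))*(-81/4) = -87*(6 - 3)*(-81/4) = -87*3*(-81/4) = -261*(-81/4) = 21141/4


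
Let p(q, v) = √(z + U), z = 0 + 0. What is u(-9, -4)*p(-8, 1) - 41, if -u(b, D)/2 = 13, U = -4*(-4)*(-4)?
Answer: -41 - 208*I ≈ -41.0 - 208.0*I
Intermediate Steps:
U = -64 (U = 16*(-4) = -64)
z = 0
u(b, D) = -26 (u(b, D) = -2*13 = -26)
p(q, v) = 8*I (p(q, v) = √(0 - 64) = √(-64) = 8*I)
u(-9, -4)*p(-8, 1) - 41 = -208*I - 41 = -41 - 208*I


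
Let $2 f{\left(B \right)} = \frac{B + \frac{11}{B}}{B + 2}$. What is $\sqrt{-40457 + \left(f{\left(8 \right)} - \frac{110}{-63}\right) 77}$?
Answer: $\frac{i \sqrt{23205002}}{24} \approx 200.71 i$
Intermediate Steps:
$f{\left(B \right)} = \frac{B + \frac{11}{B}}{2 \left(2 + B\right)}$ ($f{\left(B \right)} = \frac{\left(B + \frac{11}{B}\right) \frac{1}{B + 2}}{2} = \frac{\left(B + \frac{11}{B}\right) \frac{1}{2 + B}}{2} = \frac{\frac{1}{2 + B} \left(B + \frac{11}{B}\right)}{2} = \frac{B + \frac{11}{B}}{2 \left(2 + B\right)}$)
$\sqrt{-40457 + \left(f{\left(8 \right)} - \frac{110}{-63}\right) 77} = \sqrt{-40457 + \left(\frac{11 + 8^{2}}{2 \cdot 8 \left(2 + 8\right)} - \frac{110}{-63}\right) 77} = \sqrt{-40457 + \left(\frac{1}{2} \cdot \frac{1}{8} \cdot \frac{1}{10} \left(11 + 64\right) - - \frac{110}{63}\right) 77} = \sqrt{-40457 + \left(\frac{1}{2} \cdot \frac{1}{8} \cdot \frac{1}{10} \cdot 75 + \frac{110}{63}\right) 77} = \sqrt{-40457 + \left(\frac{15}{32} + \frac{110}{63}\right) 77} = \sqrt{-40457 + \frac{4465}{2016} \cdot 77} = \sqrt{-40457 + \frac{49115}{288}} = \sqrt{- \frac{11602501}{288}} = \frac{i \sqrt{23205002}}{24}$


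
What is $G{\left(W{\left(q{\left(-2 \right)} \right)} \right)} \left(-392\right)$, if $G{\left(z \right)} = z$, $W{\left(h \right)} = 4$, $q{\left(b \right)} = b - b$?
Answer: $-1568$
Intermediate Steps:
$q{\left(b \right)} = 0$
$G{\left(W{\left(q{\left(-2 \right)} \right)} \right)} \left(-392\right) = 4 \left(-392\right) = -1568$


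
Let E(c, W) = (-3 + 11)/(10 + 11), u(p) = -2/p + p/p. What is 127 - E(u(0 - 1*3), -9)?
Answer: 2659/21 ≈ 126.62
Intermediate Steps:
u(p) = 1 - 2/p (u(p) = -2/p + 1 = 1 - 2/p)
E(c, W) = 8/21
127 - E(u(0 - 1*3), -9) = 127 - 1*8/21 = 127 - 8/21 = 2659/21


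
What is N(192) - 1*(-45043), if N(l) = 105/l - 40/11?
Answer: 31708097/704 ≈ 45040.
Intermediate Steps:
N(l) = -40/11 + 105/l (N(l) = 105/l - 40*1/11 = 105/l - 40/11 = -40/11 + 105/l)
N(192) - 1*(-45043) = (-40/11 + 105/192) - 1*(-45043) = (-40/11 + 105*(1/192)) + 45043 = (-40/11 + 35/64) + 45043 = -2175/704 + 45043 = 31708097/704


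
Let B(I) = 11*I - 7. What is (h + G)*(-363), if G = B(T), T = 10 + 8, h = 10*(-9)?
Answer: -36663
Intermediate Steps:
h = -90
T = 18
B(I) = -7 + 11*I
G = 191 (G = -7 + 11*18 = -7 + 198 = 191)
(h + G)*(-363) = (-90 + 191)*(-363) = 101*(-363) = -36663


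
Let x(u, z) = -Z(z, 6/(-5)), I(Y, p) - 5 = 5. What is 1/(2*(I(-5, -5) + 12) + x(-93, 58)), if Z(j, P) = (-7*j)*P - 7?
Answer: -5/2181 ≈ -0.0022925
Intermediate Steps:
I(Y, p) = 10 (I(Y, p) = 5 + 5 = 10)
Z(j, P) = -7 - 7*P*j (Z(j, P) = -7*P*j - 7 = -7 - 7*P*j)
x(u, z) = 7 - 42*z/5 (x(u, z) = -(-7 - 7*6/(-5)*z) = -(-7 - 7*6*(-⅕)*z) = -(-7 - 7*(-6/5)*z) = -(-7 + 42*z/5) = 7 - 42*z/5)
1/(2*(I(-5, -5) + 12) + x(-93, 58)) = 1/(2*(10 + 12) + (7 - 42/5*58)) = 1/(2*22 + (7 - 2436/5)) = 1/(44 - 2401/5) = 1/(-2181/5) = -5/2181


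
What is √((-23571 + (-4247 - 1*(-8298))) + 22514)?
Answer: √2994 ≈ 54.717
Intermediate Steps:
√((-23571 + (-4247 - 1*(-8298))) + 22514) = √((-23571 + (-4247 + 8298)) + 22514) = √((-23571 + 4051) + 22514) = √(-19520 + 22514) = √2994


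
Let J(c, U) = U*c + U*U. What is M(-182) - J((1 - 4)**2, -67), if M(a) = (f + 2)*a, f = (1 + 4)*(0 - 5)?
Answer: 300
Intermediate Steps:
J(c, U) = U**2 + U*c (J(c, U) = U*c + U**2 = U**2 + U*c)
f = -25 (f = 5*(-5) = -25)
M(a) = -23*a (M(a) = (-25 + 2)*a = -23*a)
M(-182) - J((1 - 4)**2, -67) = -23*(-182) - (-67)*(-67 + (1 - 4)**2) = 4186 - (-67)*(-67 + (-3)**2) = 4186 - (-67)*(-67 + 9) = 4186 - (-67)*(-58) = 4186 - 1*3886 = 4186 - 3886 = 300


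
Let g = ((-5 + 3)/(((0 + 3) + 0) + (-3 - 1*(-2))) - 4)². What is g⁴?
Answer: 390625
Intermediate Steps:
g = 25 (g = (-2/((3 + 0) + (-3 + 2)) - 4)² = (-2/(3 - 1) - 4)² = (-2/2 - 4)² = (-2*½ - 4)² = (-1 - 4)² = (-5)² = 25)
g⁴ = 25⁴ = 390625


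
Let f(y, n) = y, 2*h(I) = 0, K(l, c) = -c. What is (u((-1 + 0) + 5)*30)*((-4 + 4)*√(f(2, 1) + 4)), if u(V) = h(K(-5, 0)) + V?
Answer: 0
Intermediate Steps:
h(I) = 0 (h(I) = (½)*0 = 0)
u(V) = V (u(V) = 0 + V = V)
(u((-1 + 0) + 5)*30)*((-4 + 4)*√(f(2, 1) + 4)) = (((-1 + 0) + 5)*30)*((-4 + 4)*√(2 + 4)) = ((-1 + 5)*30)*(0*√6) = (4*30)*0 = 120*0 = 0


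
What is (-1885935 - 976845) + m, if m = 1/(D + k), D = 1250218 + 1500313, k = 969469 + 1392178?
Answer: -14635040934839/5112178 ≈ -2.8628e+6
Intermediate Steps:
k = 2361647
D = 2750531
m = 1/5112178 (m = 1/(2750531 + 2361647) = 1/5112178 ≈ 1.9561e-7)
(-1885935 - 976845) + m = (-1885935 - 976845) + 1/5112178 = -2862780 + 1/5112178 = -14635040934839/5112178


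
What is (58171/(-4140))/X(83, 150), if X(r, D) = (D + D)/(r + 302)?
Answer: -4479167/248400 ≈ -18.032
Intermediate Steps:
X(r, D) = 2*D/(302 + r) (X(r, D) = (2*D)/(302 + r) = 2*D/(302 + r))
(58171/(-4140))/X(83, 150) = (58171/(-4140))/((2*150/(302 + 83))) = (58171*(-1/4140))/((2*150/385)) = -58171/(4140*(2*150*(1/385))) = -58171/(4140*60/77) = -58171/4140*77/60 = -4479167/248400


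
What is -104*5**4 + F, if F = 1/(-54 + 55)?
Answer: -64999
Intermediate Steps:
F = 1 (F = 1/1 = 1)
-104*5**4 + F = -104*5**4 + 1 = -104*625 + 1 = -65000 + 1 = -64999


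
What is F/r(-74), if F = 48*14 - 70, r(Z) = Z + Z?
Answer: -301/74 ≈ -4.0676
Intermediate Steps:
r(Z) = 2*Z
F = 602 (F = 672 - 70 = 602)
F/r(-74) = 602/((2*(-74))) = 602/(-148) = 602*(-1/148) = -301/74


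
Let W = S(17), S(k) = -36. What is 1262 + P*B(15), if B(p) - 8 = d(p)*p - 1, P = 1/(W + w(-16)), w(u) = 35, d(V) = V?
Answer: 1030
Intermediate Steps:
W = -36
P = -1 (P = 1/(-36 + 35) = 1/(-1) = -1)
B(p) = 7 + p**2 (B(p) = 8 + (p*p - 1) = 8 + (p**2 - 1) = 8 + (-1 + p**2) = 7 + p**2)
1262 + P*B(15) = 1262 - (7 + 15**2) = 1262 - (7 + 225) = 1262 - 1*232 = 1262 - 232 = 1030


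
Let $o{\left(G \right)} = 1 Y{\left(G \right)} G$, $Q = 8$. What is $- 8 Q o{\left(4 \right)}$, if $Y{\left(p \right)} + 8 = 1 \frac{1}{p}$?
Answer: $1984$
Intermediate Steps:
$Y{\left(p \right)} = -8 + \frac{1}{p}$ ($Y{\left(p \right)} = -8 + 1 \frac{1}{p} = -8 + \frac{1}{p}$)
$o{\left(G \right)} = G \left(-8 + \frac{1}{G}\right)$ ($o{\left(G \right)} = 1 \left(-8 + \frac{1}{G}\right) G = \left(-8 + \frac{1}{G}\right) G = G \left(-8 + \frac{1}{G}\right)$)
$- 8 Q o{\left(4 \right)} = \left(-8\right) 8 \left(1 - 32\right) = - 64 \left(1 - 32\right) = \left(-64\right) \left(-31\right) = 1984$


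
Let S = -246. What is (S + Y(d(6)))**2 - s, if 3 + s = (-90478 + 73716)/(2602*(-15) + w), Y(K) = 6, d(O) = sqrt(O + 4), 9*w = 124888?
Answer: 6520065744/113191 ≈ 57602.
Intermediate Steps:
w = 124888/9 (w = (1/9)*124888 = 124888/9 ≈ 13876.)
d(O) = sqrt(4 + O)
s = -264144/113191 (s = -3 + (-90478 + 73716)/(2602*(-15) + 124888/9) = -3 - 16762/(-39030 + 124888/9) = -3 - 16762/(-226382/9) = -3 - 16762*(-9/226382) = -3 + 75429/113191 = -264144/113191 ≈ -2.3336)
(S + Y(d(6)))**2 - s = (-246 + 6)**2 - 1*(-264144/113191) = (-240)**2 + 264144/113191 = 57600 + 264144/113191 = 6520065744/113191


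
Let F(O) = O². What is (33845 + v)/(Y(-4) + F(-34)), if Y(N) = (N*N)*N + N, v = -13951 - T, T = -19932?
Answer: 19913/544 ≈ 36.605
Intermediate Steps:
v = 5981 (v = -13951 - 1*(-19932) = -13951 + 19932 = 5981)
Y(N) = N + N³ (Y(N) = N²*N + N = N³ + N = N + N³)
(33845 + v)/(Y(-4) + F(-34)) = (33845 + 5981)/((-4 + (-4)³) + (-34)²) = 39826/((-4 - 64) + 1156) = 39826/(-68 + 1156) = 39826/1088 = 39826*(1/1088) = 19913/544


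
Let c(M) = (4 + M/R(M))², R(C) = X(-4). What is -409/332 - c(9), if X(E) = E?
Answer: -5703/1328 ≈ -4.2944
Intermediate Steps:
R(C) = -4
c(M) = (4 - M/4)² (c(M) = (4 + M/(-4))² = (4 + M*(-¼))² = (4 - M/4)²)
-409/332 - c(9) = -409/332 - (-16 + 9)²/16 = -409*1/332 - (-7)²/16 = -409/332 - 49/16 = -5703/1328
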